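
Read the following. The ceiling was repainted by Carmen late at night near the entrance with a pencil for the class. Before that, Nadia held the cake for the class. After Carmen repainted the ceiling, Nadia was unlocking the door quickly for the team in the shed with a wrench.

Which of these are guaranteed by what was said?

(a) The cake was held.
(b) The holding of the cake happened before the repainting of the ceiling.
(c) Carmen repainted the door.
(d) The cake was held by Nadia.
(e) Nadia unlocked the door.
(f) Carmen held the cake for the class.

(a), (b), (d)

(a) Entailed — every conjunct here is already in the original holding event.
(b) Entailed — the narrative places the holding before the repainting.
(c) Not entailed — Carmen repainted the ceiling, not the door; the door belongs to the unlocking event.
(d) Entailed — every conjunct here is already in the original holding event.
(e) Not entailed — 'was unlocking' is progressive on an accomplishment; it does not entail the completed 'unlocked'.
(f) Not entailed — the passage has Nadia holding the cake, not Carmen.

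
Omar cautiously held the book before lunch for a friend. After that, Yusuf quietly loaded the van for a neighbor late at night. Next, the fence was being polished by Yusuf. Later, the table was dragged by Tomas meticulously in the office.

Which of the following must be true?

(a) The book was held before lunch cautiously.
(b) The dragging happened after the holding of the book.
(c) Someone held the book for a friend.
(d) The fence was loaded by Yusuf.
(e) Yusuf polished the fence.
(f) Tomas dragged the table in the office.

(a) Entailed — the original entails any weakening of itself; this just drops 'for a friend' and generalizes the agent.
(b) Entailed — the narrative places the holding before the dragging.
(c) Entailed — dropping 'before lunch', 'cautiously' and generalizing the agent leaves a sub-description the original still satisfies.
(d) Not entailed — Yusuf loaded the van, not the fence; the fence belongs to the polishing event.
(e) Entailed — 'polish' is an activity; 'was polishing' entails that some polishing happened, so 'polished' holds.
(f) Entailed — every conjunct here is already in the original dragging event.

(a), (b), (c), (e), (f)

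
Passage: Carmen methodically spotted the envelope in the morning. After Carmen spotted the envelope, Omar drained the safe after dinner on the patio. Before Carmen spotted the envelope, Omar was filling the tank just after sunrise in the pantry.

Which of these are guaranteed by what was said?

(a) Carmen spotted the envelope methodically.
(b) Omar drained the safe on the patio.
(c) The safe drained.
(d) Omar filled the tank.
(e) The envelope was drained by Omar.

(a), (b), (c)

(a) Entailed — this follows by dropping conjuncts from the spotting event's description.
(b) Entailed — this follows by dropping conjuncts from the draining event's description.
(c) Entailed — 'Omar drained the safe' is causative; it entails the inchoative 'the safe drained'.
(d) Not entailed — 'was filling' is progressive on an accomplishment; it does not entail the completed 'filled'.
(e) Not entailed — Omar drained the safe, not the envelope; the envelope belongs to the spotting event.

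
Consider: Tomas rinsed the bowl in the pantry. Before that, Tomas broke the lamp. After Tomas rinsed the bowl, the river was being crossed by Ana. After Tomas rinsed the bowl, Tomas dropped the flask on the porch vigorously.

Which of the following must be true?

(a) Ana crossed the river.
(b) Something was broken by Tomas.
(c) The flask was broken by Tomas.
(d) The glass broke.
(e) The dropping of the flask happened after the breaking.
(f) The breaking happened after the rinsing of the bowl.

(a) Not entailed — 'was crossing' is progressive on an accomplishment; it does not entail the completed 'crossed'.
(b) Entailed — the original entails any weakening of itself; this just generalizes the patient.
(c) Not entailed — Tomas broke the lamp, not the flask; the flask belongs to the dropping event.
(d) Not entailed — the lamp is what broke, not the glass.
(e) Entailed — the narrative places the breaking before the dropping.
(f) Not entailed — the narrative places the breaking before the rinsing, not after.

(b), (e)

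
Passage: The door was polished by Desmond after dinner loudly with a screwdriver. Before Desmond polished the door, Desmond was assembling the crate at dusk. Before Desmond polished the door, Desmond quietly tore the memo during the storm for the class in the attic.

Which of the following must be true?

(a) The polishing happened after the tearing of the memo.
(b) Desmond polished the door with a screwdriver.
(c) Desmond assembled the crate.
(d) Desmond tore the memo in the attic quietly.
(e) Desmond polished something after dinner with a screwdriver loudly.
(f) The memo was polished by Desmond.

(a), (b), (d), (e)

(a) Entailed — the narrative places the tearing before the polishing.
(b) Entailed — this follows by dropping conjuncts from the polishing event's description.
(c) Not entailed — 'was assembling' is progressive on an accomplishment; it does not entail the completed 'assembled'.
(d) Entailed — dropping 'for the class', 'during the storm' leaves a sub-description the original still satisfies.
(e) Entailed — this follows by dropping conjuncts from the polishing event's description.
(f) Not entailed — Desmond polished the door, not the memo; the memo belongs to the tearing event.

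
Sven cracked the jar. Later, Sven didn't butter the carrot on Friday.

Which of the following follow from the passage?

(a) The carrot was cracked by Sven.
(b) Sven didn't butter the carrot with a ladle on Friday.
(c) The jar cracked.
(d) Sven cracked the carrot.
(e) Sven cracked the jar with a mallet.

(a) Not entailed — Sven cracked the jar, not the carrot; the carrot belongs to the buttering event.
(b) Entailed — under negation, adding a further restriction is entailed: if no such buttering event occurred, none occurred with a ladle either.
(c) Entailed — 'Sven cracked the jar' is causative; it entails the inchoative 'the jar cracked'.
(d) Not entailed — Sven cracked the jar, not the carrot; the carrot belongs to the buttering event.
(e) Not entailed — 'with a mallet' adds information not in the original event.

(b), (c)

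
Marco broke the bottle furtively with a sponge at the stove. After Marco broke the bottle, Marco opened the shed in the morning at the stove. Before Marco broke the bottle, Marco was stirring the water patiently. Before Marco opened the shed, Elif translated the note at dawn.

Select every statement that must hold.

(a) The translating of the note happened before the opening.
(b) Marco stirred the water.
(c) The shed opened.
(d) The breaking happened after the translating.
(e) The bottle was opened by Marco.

(a), (b), (c)

(a) Entailed — the narrative places the translating before the opening.
(b) Entailed — 'stir' is an activity; 'was stirring' entails that some stirring happened, so 'stirred' holds.
(c) Entailed — 'Marco opened the shed' is causative; it entails the inchoative 'the shed opened'.
(d) Not entailed — the narrative doesn't order the translating relative to the breaking.
(e) Not entailed — Marco opened the shed, not the bottle; the bottle belongs to the breaking event.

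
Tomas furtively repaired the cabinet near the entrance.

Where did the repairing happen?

near the entrance

'near the entrance' marks the location of the repairing event.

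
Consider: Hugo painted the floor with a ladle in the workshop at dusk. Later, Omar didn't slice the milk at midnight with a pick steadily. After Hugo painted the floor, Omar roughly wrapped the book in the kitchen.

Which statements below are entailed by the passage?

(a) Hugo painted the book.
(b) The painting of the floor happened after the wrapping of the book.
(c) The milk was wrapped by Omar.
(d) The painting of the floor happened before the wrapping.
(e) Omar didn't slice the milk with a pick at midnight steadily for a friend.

(a) Not entailed — Hugo painted the floor, not the book; the book belongs to the wrapping event.
(b) Not entailed — the narrative places the painting before the wrapping, not after.
(c) Not entailed — Omar wrapped the book, not the milk; the milk belongs to the slicing event.
(d) Entailed — the narrative places the painting before the wrapping.
(e) Entailed — under negation, adding a further restriction is entailed: if no such slicing event occurred, none occurred for a friend either.

(d), (e)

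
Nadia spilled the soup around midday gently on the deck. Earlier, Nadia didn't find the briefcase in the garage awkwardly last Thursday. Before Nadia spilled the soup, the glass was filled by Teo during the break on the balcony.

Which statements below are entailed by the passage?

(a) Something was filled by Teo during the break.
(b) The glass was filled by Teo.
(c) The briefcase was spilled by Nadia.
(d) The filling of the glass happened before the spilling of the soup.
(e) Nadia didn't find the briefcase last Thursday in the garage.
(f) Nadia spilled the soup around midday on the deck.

(a) Entailed — dropping 'on the balcony' and generalizing the patient leaves a sub-description the original still satisfies.
(b) Entailed — this follows by dropping conjuncts from the filling event's description.
(c) Not entailed — Nadia spilled the soup, not the briefcase; the briefcase belongs to the finding event.
(d) Entailed — the narrative places the filling before the spilling.
(e) Not entailed — dropping 'awkwardly' under negation is not valid — the original leaves open that Nadia found the briefcase some other way.
(f) Entailed — every conjunct here is already in the original spilling event.

(a), (b), (d), (f)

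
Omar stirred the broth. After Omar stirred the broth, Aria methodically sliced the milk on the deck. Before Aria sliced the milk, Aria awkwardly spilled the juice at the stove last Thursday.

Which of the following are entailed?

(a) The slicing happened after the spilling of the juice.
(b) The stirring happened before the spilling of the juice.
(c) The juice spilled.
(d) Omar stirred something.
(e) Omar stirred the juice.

(a), (c), (d)

(a) Entailed — the narrative places the spilling before the slicing.
(b) Not entailed — the narrative doesn't order the stirring relative to the spilling.
(c) Entailed — 'Aria spilled the juice' is causative; it entails the inchoative 'the juice spilled'.
(d) Entailed — generalizing the patient leaves a sub-description the original still satisfies.
(e) Not entailed — Omar stirred the broth, not the juice; the juice belongs to the spilling event.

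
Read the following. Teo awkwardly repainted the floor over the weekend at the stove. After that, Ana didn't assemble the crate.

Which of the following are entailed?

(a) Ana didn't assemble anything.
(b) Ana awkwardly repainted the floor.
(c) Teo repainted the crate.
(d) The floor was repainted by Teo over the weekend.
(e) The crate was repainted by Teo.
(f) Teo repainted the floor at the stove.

(d), (f)

(a) Not entailed — the original only denies this specific event; Ana may have assembled something else.
(b) Not entailed — the passage has Teo repainting the floor, not Ana.
(c) Not entailed — Teo repainted the floor, not the crate; the crate belongs to the assembling event.
(d) Entailed — dropping 'at the stove', 'awkwardly' leaves a sub-description the original still satisfies.
(e) Not entailed — Teo repainted the floor, not the crate; the crate belongs to the assembling event.
(f) Entailed — this follows by dropping conjuncts from the repainting event's description.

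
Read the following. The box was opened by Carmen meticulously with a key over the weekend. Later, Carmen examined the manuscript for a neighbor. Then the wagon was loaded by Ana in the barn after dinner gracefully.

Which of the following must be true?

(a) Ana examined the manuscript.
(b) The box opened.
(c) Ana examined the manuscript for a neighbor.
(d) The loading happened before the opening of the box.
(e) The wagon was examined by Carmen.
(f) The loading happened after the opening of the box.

(b), (f)

(a) Not entailed — the passage has Carmen examining the manuscript, not Ana.
(b) Entailed — 'Carmen opened the box' is causative; it entails the inchoative 'the box opened'.
(c) Not entailed — the passage has Carmen examining the manuscript, not Ana.
(d) Not entailed — the narrative places the opening before the loading, not after.
(e) Not entailed — Carmen examined the manuscript, not the wagon; the wagon belongs to the loading event.
(f) Entailed — the narrative places the opening before the loading.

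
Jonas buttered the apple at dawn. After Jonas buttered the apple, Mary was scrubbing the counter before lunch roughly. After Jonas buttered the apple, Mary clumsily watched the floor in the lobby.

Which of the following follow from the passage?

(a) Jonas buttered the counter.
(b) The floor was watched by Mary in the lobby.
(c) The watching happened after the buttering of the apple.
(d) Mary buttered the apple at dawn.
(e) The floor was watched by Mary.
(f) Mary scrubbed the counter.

(a) Not entailed — Jonas buttered the apple, not the counter; the counter belongs to the scrubbing event.
(b) Entailed — this follows by dropping conjuncts from the watching event's description.
(c) Entailed — the narrative places the buttering before the watching.
(d) Not entailed — the passage has Jonas buttering the apple, not Mary.
(e) Entailed — this follows by dropping conjuncts from the watching event's description.
(f) Entailed — 'scrub' is an activity; 'was scrubbing' entails that some scrubbing happened, so 'scrubbed' holds.

(b), (c), (e), (f)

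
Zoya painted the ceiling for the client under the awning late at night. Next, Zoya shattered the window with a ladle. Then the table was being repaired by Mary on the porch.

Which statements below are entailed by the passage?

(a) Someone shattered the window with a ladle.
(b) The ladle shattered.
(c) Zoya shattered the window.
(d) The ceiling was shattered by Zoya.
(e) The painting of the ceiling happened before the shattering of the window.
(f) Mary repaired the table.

(a) Entailed — the original entails any weakening of itself; this just generalizes the agent.
(b) Not entailed — the window is what shattered, not the ladle.
(c) Entailed — dropping 'with a ladle' leaves a sub-description the original still satisfies.
(d) Not entailed — Zoya shattered the window, not the ceiling; the ceiling belongs to the painting event.
(e) Entailed — the narrative places the painting before the shattering.
(f) Not entailed — 'was repairing' is progressive on an accomplishment; it does not entail the completed 'repaired'.

(a), (c), (e)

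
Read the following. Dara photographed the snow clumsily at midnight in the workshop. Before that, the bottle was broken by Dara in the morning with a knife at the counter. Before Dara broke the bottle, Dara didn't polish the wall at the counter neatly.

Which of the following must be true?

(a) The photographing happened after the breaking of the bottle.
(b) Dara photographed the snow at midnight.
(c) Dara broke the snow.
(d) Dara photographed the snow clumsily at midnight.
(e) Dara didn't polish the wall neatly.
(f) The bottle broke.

(a), (b), (d), (f)

(a) Entailed — the narrative places the breaking before the photographing.
(b) Entailed — this follows by dropping conjuncts from the photographing event's description.
(c) Not entailed — Dara broke the bottle, not the snow; the snow belongs to the photographing event.
(d) Entailed — this follows by dropping conjuncts from the photographing event's description.
(e) Not entailed — dropping 'at the counter' under negation is not valid — the original leaves open that Dara polished the wall some other way.
(f) Entailed — 'Dara broke the bottle' is causative; it entails the inchoative 'the bottle broke'.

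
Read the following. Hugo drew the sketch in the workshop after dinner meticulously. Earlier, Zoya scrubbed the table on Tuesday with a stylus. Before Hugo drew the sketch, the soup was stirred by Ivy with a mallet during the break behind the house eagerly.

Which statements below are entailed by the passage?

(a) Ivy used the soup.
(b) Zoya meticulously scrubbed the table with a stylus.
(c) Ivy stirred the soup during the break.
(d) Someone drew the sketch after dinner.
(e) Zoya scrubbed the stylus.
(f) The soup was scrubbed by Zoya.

(c), (d)

(a) Not entailed — the soup is the patient, not an instrument — Ivy used a mallet.
(b) Not entailed — 'meticulously' adds information not in the original event.
(c) Entailed — every conjunct here is already in the original stirring event.
(d) Entailed — dropping 'meticulously', 'in the workshop' and generalizing the agent leaves a sub-description the original still satisfies.
(e) Not entailed — the stylus is the instrument, not what was scrubbed.
(f) Not entailed — Zoya scrubbed the table, not the soup; the soup belongs to the stirring event.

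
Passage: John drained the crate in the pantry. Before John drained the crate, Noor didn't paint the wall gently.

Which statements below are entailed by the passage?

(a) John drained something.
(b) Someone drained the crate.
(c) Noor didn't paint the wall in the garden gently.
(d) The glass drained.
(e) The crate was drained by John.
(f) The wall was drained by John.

(a), (b), (c), (e)

(a) Entailed — dropping 'in the pantry' and generalizing the patient leaves a sub-description the original still satisfies.
(b) Entailed — dropping 'in the pantry' and generalizing the agent leaves a sub-description the original still satisfies.
(c) Entailed — under negation, adding a further restriction is entailed: if no such painting event occurred, none occurred in the garden either.
(d) Not entailed — the crate is what drained, not the glass.
(e) Entailed — every conjunct here is already in the original draining event.
(f) Not entailed — John drained the crate, not the wall; the wall belongs to the painting event.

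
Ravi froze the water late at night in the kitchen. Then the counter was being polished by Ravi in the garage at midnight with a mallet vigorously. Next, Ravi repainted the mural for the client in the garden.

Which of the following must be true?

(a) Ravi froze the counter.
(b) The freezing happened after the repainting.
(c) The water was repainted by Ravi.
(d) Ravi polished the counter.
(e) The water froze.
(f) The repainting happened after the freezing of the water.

(a) Not entailed — Ravi froze the water, not the counter; the counter belongs to the polishing event.
(b) Not entailed — the narrative places the freezing before the repainting, not after.
(c) Not entailed — Ravi repainted the mural, not the water; the water belongs to the freezing event.
(d) Entailed — 'polish' is an activity; 'was polishing' entails that some polishing happened, so 'polished' holds.
(e) Entailed — 'Ravi froze the water' is causative; it entails the inchoative 'the water froze'.
(f) Entailed — the narrative places the freezing before the repainting.

(d), (e), (f)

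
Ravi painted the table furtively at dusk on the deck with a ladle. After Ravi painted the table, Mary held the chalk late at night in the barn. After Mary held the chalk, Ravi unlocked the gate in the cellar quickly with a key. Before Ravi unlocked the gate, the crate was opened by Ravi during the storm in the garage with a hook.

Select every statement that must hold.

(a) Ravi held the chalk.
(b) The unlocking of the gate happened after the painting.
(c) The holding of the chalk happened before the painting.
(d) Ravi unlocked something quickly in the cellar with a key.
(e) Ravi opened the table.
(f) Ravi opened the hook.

(b), (d)

(a) Not entailed — the passage has Mary holding the chalk, not Ravi.
(b) Entailed — the narrative places the painting before the unlocking.
(c) Not entailed — the narrative places the painting before the holding, not after.
(d) Entailed — every conjunct here is already in the original unlocking event.
(e) Not entailed — Ravi opened the crate, not the table; the table belongs to the painting event.
(f) Not entailed — the hook is the instrument, not what was opened.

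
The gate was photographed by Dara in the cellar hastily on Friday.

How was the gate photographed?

hastily

'hastily' marks the manner of the photographing event.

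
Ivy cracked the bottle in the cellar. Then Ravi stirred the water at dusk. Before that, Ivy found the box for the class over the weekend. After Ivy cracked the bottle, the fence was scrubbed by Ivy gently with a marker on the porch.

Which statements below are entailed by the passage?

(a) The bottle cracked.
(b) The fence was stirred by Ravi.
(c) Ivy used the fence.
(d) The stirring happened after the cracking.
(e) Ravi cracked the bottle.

(a) Entailed — 'Ivy cracked the bottle' is causative; it entails the inchoative 'the bottle cracked'.
(b) Not entailed — Ravi stirred the water, not the fence; the fence belongs to the scrubbing event.
(c) Not entailed — the fence is the patient, not an instrument — Ivy used a marker.
(d) Entailed — the narrative places the cracking before the stirring.
(e) Not entailed — the passage has Ivy cracking the bottle, not Ravi.

(a), (d)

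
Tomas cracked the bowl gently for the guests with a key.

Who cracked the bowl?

Tomas

'Tomas' marks the agent of the cracking event.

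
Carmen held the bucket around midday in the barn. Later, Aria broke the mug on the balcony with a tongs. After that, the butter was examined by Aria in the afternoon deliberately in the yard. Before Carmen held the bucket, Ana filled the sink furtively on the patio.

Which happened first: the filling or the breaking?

The connectives place the filling before the breaking.

the filling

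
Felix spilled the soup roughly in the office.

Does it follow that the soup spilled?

'Felix spilled the soup' is the causative; it entails the inchoative 'the soup spilled'.

yes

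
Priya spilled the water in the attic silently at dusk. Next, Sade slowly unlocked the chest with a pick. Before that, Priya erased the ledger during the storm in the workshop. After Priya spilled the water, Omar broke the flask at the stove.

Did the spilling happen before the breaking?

The narrative orders the spilling before the breaking.

yes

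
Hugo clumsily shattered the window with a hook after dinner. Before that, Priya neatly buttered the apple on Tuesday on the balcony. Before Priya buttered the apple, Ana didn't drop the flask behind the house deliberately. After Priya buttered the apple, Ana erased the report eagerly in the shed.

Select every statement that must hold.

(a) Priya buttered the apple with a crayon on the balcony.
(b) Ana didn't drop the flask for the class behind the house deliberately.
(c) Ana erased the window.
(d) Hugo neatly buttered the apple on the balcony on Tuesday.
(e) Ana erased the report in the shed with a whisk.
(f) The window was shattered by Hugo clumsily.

(b), (f)

(a) Not entailed — 'with a crayon' adds information not in the original event.
(b) Entailed — under negation, adding a further restriction is entailed: if no such dropping event occurred, none occurred for the class either.
(c) Not entailed — Ana erased the report, not the window; the window belongs to the shattering event.
(d) Not entailed — the passage has Priya buttering the apple, not Hugo.
(e) Not entailed — 'with a whisk' adds information not in the original event.
(f) Entailed — this follows by dropping conjuncts from the shattering event's description.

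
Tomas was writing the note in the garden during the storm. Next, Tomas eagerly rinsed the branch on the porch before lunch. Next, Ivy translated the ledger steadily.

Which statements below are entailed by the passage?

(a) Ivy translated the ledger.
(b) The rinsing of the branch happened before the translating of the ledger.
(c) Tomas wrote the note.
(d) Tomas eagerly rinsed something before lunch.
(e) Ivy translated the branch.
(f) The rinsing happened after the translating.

(a) Entailed — the original entails any weakening of itself; this just drops 'steadily'.
(b) Entailed — the narrative places the rinsing before the translating.
(c) Not entailed — 'was writing' is progressive on an accomplishment; it does not entail the completed 'wrote'.
(d) Entailed — dropping 'on the porch' and generalizing the patient leaves a sub-description the original still satisfies.
(e) Not entailed — Ivy translated the ledger, not the branch; the branch belongs to the rinsing event.
(f) Not entailed — the narrative places the rinsing before the translating, not after.

(a), (b), (d)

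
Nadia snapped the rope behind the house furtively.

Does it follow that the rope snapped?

'Nadia snapped the rope' is the causative; it entails the inchoative 'the rope snapped'.

yes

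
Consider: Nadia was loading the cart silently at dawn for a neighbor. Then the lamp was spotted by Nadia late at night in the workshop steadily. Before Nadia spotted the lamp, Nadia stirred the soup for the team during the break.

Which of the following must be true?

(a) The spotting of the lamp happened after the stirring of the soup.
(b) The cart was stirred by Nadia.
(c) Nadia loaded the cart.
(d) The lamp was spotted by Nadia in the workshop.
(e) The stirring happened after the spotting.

(a) Entailed — the narrative places the stirring before the spotting.
(b) Not entailed — Nadia stirred the soup, not the cart; the cart belongs to the loading event.
(c) Not entailed — 'was loading' is progressive on an accomplishment; it does not entail the completed 'loaded'.
(d) Entailed — every conjunct here is already in the original spotting event.
(e) Not entailed — the narrative places the stirring before the spotting, not after.

(a), (d)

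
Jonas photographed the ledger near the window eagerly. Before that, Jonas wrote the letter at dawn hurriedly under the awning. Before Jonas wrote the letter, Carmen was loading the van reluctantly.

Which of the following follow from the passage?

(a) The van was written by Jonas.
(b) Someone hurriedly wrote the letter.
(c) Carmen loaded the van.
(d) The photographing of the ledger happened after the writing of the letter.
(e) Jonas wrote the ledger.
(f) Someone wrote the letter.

(b), (d), (f)

(a) Not entailed — Jonas wrote the letter, not the van; the van belongs to the loading event.
(b) Entailed — dropping 'at dawn', 'under the awning' and generalizing the agent leaves a sub-description the original still satisfies.
(c) Not entailed — 'was loading' is progressive on an accomplishment; it does not entail the completed 'loaded'.
(d) Entailed — the narrative places the writing before the photographing.
(e) Not entailed — Jonas wrote the letter, not the ledger; the ledger belongs to the photographing event.
(f) Entailed — the original entails any weakening of itself; this just drops 'at dawn', 'under the awning', 'hurriedly' and generalizes the agent.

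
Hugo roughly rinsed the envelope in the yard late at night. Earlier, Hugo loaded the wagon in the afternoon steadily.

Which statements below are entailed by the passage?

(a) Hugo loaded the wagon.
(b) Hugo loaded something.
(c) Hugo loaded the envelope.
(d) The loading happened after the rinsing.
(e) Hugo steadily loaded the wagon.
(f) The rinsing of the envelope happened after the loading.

(a) Entailed — dropping 'in the afternoon', 'steadily' leaves a sub-description the original still satisfies.
(b) Entailed — dropping 'in the afternoon', 'steadily' and generalizing the patient leaves a sub-description the original still satisfies.
(c) Not entailed — Hugo loaded the wagon, not the envelope; the envelope belongs to the rinsing event.
(d) Not entailed — the narrative places the loading before the rinsing, not after.
(e) Entailed — dropping 'in the afternoon' leaves a sub-description the original still satisfies.
(f) Entailed — the narrative places the loading before the rinsing.

(a), (b), (e), (f)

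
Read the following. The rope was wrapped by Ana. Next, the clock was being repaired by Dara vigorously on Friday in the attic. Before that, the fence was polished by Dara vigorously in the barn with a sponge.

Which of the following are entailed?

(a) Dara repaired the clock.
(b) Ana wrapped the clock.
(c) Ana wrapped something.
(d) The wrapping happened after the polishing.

(a) Not entailed — 'was repairing' is progressive on an accomplishment; it does not entail the completed 'repaired'.
(b) Not entailed — Ana wrapped the rope, not the clock; the clock belongs to the repairing event.
(c) Entailed — generalizing the patient leaves a sub-description the original still satisfies.
(d) Not entailed — the narrative doesn't order the polishing relative to the wrapping.

(c)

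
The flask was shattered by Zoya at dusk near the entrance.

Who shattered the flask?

'Zoya' marks the agent of the shattering event.

Zoya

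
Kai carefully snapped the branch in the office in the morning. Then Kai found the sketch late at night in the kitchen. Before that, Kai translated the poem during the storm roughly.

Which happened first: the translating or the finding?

the translating

The connectives place the translating before the finding.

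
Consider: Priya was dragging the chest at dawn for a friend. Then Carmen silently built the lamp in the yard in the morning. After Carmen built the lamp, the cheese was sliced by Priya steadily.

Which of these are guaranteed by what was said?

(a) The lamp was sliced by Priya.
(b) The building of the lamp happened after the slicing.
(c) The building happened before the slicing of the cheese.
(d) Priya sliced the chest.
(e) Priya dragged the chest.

(a) Not entailed — Priya sliced the cheese, not the lamp; the lamp belongs to the building event.
(b) Not entailed — the narrative places the building before the slicing, not after.
(c) Entailed — the narrative places the building before the slicing.
(d) Not entailed — Priya sliced the cheese, not the chest; the chest belongs to the dragging event.
(e) Entailed — 'drag' is an activity; 'was dragging' entails that some dragging happened, so 'dragged' holds.

(c), (e)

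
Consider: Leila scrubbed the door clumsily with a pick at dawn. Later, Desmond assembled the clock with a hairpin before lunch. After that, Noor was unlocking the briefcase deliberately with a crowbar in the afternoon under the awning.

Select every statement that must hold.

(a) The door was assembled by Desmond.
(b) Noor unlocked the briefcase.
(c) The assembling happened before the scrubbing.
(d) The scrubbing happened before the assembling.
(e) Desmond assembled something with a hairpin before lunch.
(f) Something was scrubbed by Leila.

(d), (e), (f)

(a) Not entailed — Desmond assembled the clock, not the door; the door belongs to the scrubbing event.
(b) Not entailed — 'was unlocking' is progressive on an accomplishment; it does not entail the completed 'unlocked'.
(c) Not entailed — the narrative places the scrubbing before the assembling, not after.
(d) Entailed — the narrative places the scrubbing before the assembling.
(e) Entailed — the original entails any weakening of itself; this just generalizes the patient.
(f) Entailed — every conjunct here is already in the original scrubbing event.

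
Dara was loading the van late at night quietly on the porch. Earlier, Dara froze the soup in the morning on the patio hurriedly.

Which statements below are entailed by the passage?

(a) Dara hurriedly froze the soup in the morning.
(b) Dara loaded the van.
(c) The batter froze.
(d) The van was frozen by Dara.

(a)

(a) Entailed — the original entails any weakening of itself; this just drops 'on the patio'.
(b) Not entailed — 'was loading' is progressive on an accomplishment; it does not entail the completed 'loaded'.
(c) Not entailed — the soup is what froze, not the batter.
(d) Not entailed — Dara froze the soup, not the van; the van belongs to the loading event.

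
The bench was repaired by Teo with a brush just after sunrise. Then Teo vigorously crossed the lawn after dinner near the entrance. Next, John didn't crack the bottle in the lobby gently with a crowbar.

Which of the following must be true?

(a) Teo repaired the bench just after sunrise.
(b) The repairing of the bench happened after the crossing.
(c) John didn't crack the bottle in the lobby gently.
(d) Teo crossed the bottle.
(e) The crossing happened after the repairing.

(a) Entailed — every conjunct here is already in the original repairing event.
(b) Not entailed — the narrative places the repairing before the crossing, not after.
(c) Not entailed — dropping 'with a crowbar' under negation is not valid — the original leaves open that John cracked the bottle some other way.
(d) Not entailed — Teo crossed the lawn, not the bottle; the bottle belongs to the cracking event.
(e) Entailed — the narrative places the repairing before the crossing.

(a), (e)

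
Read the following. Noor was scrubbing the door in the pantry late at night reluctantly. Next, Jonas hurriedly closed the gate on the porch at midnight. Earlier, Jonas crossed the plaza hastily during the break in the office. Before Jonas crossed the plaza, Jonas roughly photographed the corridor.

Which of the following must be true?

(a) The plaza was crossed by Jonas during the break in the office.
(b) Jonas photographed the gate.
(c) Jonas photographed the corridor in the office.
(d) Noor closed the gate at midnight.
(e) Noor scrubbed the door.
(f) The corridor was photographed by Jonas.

(a) Entailed — this follows by dropping conjuncts from the crossing event's description.
(b) Not entailed — Jonas photographed the corridor, not the gate; the gate belongs to the closing event.
(c) Not entailed — 'in the office' adds information not in the original event.
(d) Not entailed — the passage has Jonas closing the gate, not Noor.
(e) Entailed — 'scrub' is an activity; 'was scrubbing' entails that some scrubbing happened, so 'scrubbed' holds.
(f) Entailed — every conjunct here is already in the original photographing event.

(a), (e), (f)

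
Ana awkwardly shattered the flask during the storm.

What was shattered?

'the flask' marks the patient of the shattering event.

the flask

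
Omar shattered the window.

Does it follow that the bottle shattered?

Nothing is said about any bottle; only the window is affected.

no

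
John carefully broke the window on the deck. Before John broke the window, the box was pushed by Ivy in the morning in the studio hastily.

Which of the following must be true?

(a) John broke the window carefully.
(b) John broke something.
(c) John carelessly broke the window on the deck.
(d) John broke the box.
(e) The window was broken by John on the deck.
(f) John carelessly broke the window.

(a) Entailed — dropping 'on the deck' leaves a sub-description the original still satisfies.
(b) Entailed — the original entails any weakening of itself; this just drops 'on the deck', 'carefully' and generalizes the patient.
(c) Not entailed — 'carelessly' adds a manner not in (and inconsistent with) the original.
(d) Not entailed — John broke the window, not the box; the box belongs to the pushing event.
(e) Entailed — dropping 'carefully' leaves a sub-description the original still satisfies.
(f) Not entailed — 'carelessly' adds a manner not in (and inconsistent with) the original.

(a), (b), (e)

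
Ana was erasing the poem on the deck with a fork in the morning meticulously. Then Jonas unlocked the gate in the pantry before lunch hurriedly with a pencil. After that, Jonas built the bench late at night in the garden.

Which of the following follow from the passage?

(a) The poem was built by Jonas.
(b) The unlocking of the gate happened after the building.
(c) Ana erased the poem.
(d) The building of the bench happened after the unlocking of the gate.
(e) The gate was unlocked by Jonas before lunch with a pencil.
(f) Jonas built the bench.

(a) Not entailed — Jonas built the bench, not the poem; the poem belongs to the erasing event.
(b) Not entailed — the narrative places the unlocking before the building, not after.
(c) Not entailed — 'was erasing' is progressive on an accomplishment; it does not entail the completed 'erased'.
(d) Entailed — the narrative places the unlocking before the building.
(e) Entailed — dropping 'in the pantry', 'hurriedly' leaves a sub-description the original still satisfies.
(f) Entailed — this follows by dropping conjuncts from the building event's description.

(d), (e), (f)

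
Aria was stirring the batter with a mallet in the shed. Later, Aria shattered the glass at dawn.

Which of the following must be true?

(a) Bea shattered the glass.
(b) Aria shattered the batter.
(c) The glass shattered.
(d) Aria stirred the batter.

(a) Not entailed — the passage has Aria shattering the glass, not Bea.
(b) Not entailed — Aria shattered the glass, not the batter; the batter belongs to the stirring event.
(c) Entailed — 'Aria shattered the glass' is causative; it entails the inchoative 'the glass shattered'.
(d) Entailed — 'stir' is an activity; 'was stirring' entails that some stirring happened, so 'stirred' holds.

(c), (d)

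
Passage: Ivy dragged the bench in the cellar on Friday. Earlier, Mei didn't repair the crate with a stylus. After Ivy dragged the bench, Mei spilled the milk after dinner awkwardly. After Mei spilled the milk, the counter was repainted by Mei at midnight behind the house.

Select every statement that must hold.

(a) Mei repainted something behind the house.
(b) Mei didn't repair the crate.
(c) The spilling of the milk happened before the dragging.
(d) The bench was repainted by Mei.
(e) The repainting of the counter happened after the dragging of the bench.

(a) Entailed — this follows by dropping conjuncts from the repainting event's description.
(b) Not entailed — dropping 'with a stylus' under negation is not valid — the original leaves open that Mei repaired the crate some other way.
(c) Not entailed — the narrative places the dragging before the spilling, not after.
(d) Not entailed — Mei repainted the counter, not the bench; the bench belongs to the dragging event.
(e) Entailed — the narrative places the dragging before the repainting.

(a), (e)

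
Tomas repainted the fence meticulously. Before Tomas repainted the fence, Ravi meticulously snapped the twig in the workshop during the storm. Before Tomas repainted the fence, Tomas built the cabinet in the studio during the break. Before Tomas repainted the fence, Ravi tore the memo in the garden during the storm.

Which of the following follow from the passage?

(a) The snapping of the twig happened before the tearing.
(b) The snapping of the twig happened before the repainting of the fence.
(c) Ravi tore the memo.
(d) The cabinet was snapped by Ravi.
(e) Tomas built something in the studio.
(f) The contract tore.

(b), (c), (e)

(a) Not entailed — the narrative doesn't order the snapping relative to the tearing.
(b) Entailed — the narrative places the snapping before the repainting.
(c) Entailed — every conjunct here is already in the original tearing event.
(d) Not entailed — Ravi snapped the twig, not the cabinet; the cabinet belongs to the building event.
(e) Entailed — the original entails any weakening of itself; this just drops 'during the break' and generalizes the patient.
(f) Not entailed — the memo is what tore, not the contract.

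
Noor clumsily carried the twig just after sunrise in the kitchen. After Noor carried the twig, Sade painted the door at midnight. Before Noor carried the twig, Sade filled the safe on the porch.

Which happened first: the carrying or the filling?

The connectives place the filling before the carrying.

the filling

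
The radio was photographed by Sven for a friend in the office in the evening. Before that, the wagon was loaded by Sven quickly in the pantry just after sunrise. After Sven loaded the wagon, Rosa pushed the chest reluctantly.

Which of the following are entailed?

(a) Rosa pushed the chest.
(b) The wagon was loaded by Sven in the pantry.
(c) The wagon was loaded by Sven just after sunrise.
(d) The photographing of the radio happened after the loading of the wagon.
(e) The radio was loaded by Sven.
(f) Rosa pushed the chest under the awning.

(a), (b), (c), (d)

(a) Entailed — every conjunct here is already in the original pushing event.
(b) Entailed — the original entails any weakening of itself; this just drops 'just after sunrise', 'quickly'.
(c) Entailed — this follows by dropping conjuncts from the loading event's description.
(d) Entailed — the narrative places the loading before the photographing.
(e) Not entailed — Sven loaded the wagon, not the radio; the radio belongs to the photographing event.
(f) Not entailed — 'under the awning' adds information not in the original event.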